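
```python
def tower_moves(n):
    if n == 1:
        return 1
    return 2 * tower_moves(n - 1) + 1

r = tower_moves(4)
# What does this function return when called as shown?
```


tower_moves(4)
= 2 * tower_moves(3) + 1
= 2 * (2 * tower_moves(2) + 1) + 1
= 2 * (2 * (2 * tower_moves(1) + 1) + 1) + 1
Now compute bottom-up:
tower_moves(1) = 1
tower_moves(2) = 2 * 1 + 1 = 3
tower_moves(3) = 2 * 3 + 1 = 7
tower_moves(4) = 2 * 7 + 1 = 15
= 15


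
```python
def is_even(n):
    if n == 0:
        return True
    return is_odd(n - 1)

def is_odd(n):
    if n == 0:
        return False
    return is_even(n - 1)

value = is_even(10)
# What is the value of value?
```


is_even(10)
= is_odd(9)
= is_even(8)
= is_odd(7)
= is_even(6)
= is_odd(5)
= is_even(4)
= is_odd(3)
= is_even(2)
= is_odd(1)
= is_even(0)
n == 0: return True
= True


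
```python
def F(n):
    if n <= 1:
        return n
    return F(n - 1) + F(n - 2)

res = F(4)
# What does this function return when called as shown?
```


F(4)
= F(3) + F(2)
= (F(2) + F(1)) + F(2)
Computing bottom-up: F(0)=0, F(1)=1, F(2)=1, F(3)=2, F(4)=3
= 3


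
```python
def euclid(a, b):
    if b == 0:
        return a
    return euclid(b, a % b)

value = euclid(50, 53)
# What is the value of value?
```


euclid(50, 53)
= euclid(53, 50 % 53) = euclid(53, 50)
= euclid(50, 53 % 50) = euclid(50, 3)
= euclid(3, 50 % 3) = euclid(3, 2)
= euclid(2, 3 % 2) = euclid(2, 1)
= euclid(1, 2 % 1) = euclid(1, 0)
b == 0, return a = 1


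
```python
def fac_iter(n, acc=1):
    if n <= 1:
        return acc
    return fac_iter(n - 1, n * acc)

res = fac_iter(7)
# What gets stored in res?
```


fac_iter(7, 1)
= fac_iter(6, 7 * 1) = fac_iter(6, 7)
= fac_iter(5, 6 * 7) = fac_iter(5, 42)
= fac_iter(4, 5 * 42) = fac_iter(4, 210)
= fac_iter(3, 4 * 210) = fac_iter(3, 840)
= fac_iter(2, 3 * 840) = fac_iter(2, 2520)
= fac_iter(1, 2 * 2520) = fac_iter(1, 5040)
n <= 1, return acc = 5040


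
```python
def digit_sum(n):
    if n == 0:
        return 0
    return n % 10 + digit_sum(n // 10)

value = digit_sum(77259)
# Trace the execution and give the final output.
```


digit_sum(77259)
= 9 + digit_sum(7725)
= 9 + 5 + digit_sum(772)
= 9 + 5 + 2 + digit_sum(77)
= 9 + 5 + 2 + 7 + digit_sum(7)
= 9 + 5 + 2 + 7 + 7 + digit_sum(0)
= 9 + 5 + 2 + 7 + 7 + 0
= 30


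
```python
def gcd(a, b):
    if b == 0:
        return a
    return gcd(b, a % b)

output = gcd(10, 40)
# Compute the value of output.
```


gcd(10, 40)
= gcd(40, 10 % 40) = gcd(40, 10)
= gcd(10, 40 % 10) = gcd(10, 0)
b == 0, return a = 10


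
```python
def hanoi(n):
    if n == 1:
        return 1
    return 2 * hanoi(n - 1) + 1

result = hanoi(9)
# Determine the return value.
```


hanoi(9)
= 2 * hanoi(8) + 1
= 2 * (2 * hanoi(7) + 1) + 1
= 2 * (2 * (2 * hanoi(6) + 1) + 1) + 1
= 2 * (2 * (2 * (2 * hanoi(5) + 1) + 1) + 1) + 1
= 2 * (2 * (2 * (2 * (2 * hanoi(4) + 1) + 1) + 1) + 1) + 1
= 2 * (2 * (2 * (2 * (2 * (2 * hanoi(3) + 1) + 1) + 1) + 1) + 1) + 1
= 2 * (2 * (2 * (2 * (2 * (2 * (2 * hanoi(2) + 1) + 1) + 1) + 1) + 1) + 1) + 1
= 2 * (2 * (2 * (2 * (2 * (2 * (2 * (2 * hanoi(1) + 1) + 1) + 1) + 1) + 1) + 1) + 1) + 1
Now compute bottom-up:
hanoi(1) = 1
hanoi(2) = 2 * 1 + 1 = 3
hanoi(3) = 2 * 3 + 1 = 7
hanoi(4) = 2 * 7 + 1 = 15
hanoi(5) = 2 * 15 + 1 = 31
hanoi(6) = 2 * 31 + 1 = 63
hanoi(7) = 2 * 63 + 1 = 127
hanoi(8) = 2 * 127 + 1 = 255
hanoi(9) = 2 * 255 + 1 = 511
= 511


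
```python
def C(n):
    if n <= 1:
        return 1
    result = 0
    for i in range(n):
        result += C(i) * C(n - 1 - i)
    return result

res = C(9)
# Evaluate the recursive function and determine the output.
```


C(9)
= sum of C(i) * C(9-1-i) for i in 0..8
First compute sub-values bottom-up:
  C(0) = 1, C(1) = 1
  C(2) = 1*1 + 1*1 = 2
  C(3) = 1*2 + 1*1 + 2*1 = 5
  C(4) = 1*5 + 1*2 + 2*1 + 5*1 = 14
  C(5) = 1*14 + 1*5 + 2*2 + 5*1 + 14*1 = 42
  C(6) = 1*42 + 1*14 + 2*5 + 5*2 + 14*1 + 42*1 = 132
  C(7) = 1*132 + 1*42 + 2*14 + 5*5 + 14*2 + 42*1 + 132*1 = 429
  C(8) = 1*429 + 1*132 + 2*42 + 5*14 + 14*5 + 42*2 + 132*1 + 429*1 = 1430
Now C(9):
  C(0)*C(8) = 1*1430 = 1430
  C(1)*C(7) = 1*429 = 429
  C(2)*C(6) = 2*132 = 264
  C(3)*C(5) = 5*42 = 210
  C(4)*C(4) = 14*14 = 196
  C(5)*C(3) = 42*5 = 210
  C(6)*C(2) = 132*2 = 264
  C(7)*C(1) = 429*1 = 429
  C(8)*C(0) = 1430*1 = 1430
= 1430 + 429 + 264 + 210 + 196 + 210 + 264 + 429 + 1430
= 4862


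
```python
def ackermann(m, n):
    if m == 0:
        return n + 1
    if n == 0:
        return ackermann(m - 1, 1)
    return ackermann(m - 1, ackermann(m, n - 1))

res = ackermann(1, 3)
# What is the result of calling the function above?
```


ackermann(1, 3)
= ackermann(0, ackermann(1, 2))
First compute ackermann(1, 2) = 4
= ackermann(0, 4)
= 5


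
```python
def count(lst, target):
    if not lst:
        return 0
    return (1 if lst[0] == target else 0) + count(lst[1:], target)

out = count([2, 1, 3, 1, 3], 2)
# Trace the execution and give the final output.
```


count([2, 1, 3, 1, 3], 2)
lst[0]=2 == 2: 1 + count([1, 3, 1, 3], 2)
lst[0]=1 != 2: 0 + count([3, 1, 3], 2)
lst[0]=3 != 2: 0 + count([1, 3], 2)
lst[0]=1 != 2: 0 + count([3], 2)
lst[0]=3 != 2: 0 + count([], 2)
= 1


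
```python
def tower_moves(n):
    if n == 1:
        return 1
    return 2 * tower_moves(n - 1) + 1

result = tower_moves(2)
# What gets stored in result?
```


tower_moves(2)
= 2 * tower_moves(1) + 1
Now compute bottom-up:
tower_moves(1) = 1
tower_moves(2) = 2 * 1 + 1 = 3
= 3


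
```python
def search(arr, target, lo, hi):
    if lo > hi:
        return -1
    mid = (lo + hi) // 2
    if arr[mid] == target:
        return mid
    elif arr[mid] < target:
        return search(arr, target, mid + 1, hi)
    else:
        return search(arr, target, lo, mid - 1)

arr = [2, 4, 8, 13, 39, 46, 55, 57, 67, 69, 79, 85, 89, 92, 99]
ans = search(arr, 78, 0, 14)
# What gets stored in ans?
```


search(arr, 78, 0, 14)
lo=0, hi=14, mid=7, arr[mid]=57
57 < 78, search right half
lo=8, hi=14, mid=11, arr[mid]=85
85 > 78, search left half
lo=8, hi=10, mid=9, arr[mid]=69
69 < 78, search right half
lo=10, hi=10, mid=10, arr[mid]=79
79 > 78, search left half
lo > hi, target not found, return -1
= -1


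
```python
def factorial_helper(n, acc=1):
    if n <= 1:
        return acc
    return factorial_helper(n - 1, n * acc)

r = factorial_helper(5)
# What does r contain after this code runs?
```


factorial_helper(5, 1)
= factorial_helper(4, 5 * 1) = factorial_helper(4, 5)
= factorial_helper(3, 4 * 5) = factorial_helper(3, 20)
= factorial_helper(2, 3 * 20) = factorial_helper(2, 60)
= factorial_helper(1, 2 * 60) = factorial_helper(1, 120)
n <= 1, return acc = 120


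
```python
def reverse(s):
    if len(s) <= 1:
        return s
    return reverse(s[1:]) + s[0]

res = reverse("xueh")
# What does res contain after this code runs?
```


reverse("xueh")
= reverse("ueh") + "x"
= reverse("eh") + "u" + "x"
= reverse("h") + "e" + "u" + "x"
= "h" + "e" + "u" + "x"
= "heux"


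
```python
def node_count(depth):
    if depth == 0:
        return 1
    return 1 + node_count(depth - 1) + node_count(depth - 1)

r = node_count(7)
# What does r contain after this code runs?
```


node_count(7)
= 1 + node_count(6) + node_count(6)
= 1 + 2 * node_count(6)
node_count(k) = 2^(k+1) - 1
node_count(0) = 1
node_count(1) = 3
node_count(2) = 7
node_count(3) = 15
node_count(4) = 31
node_count(7) = 2^8 - 1 = 255


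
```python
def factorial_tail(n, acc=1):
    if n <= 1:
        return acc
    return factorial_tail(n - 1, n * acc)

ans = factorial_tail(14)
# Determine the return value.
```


factorial_tail(14, 1)
= factorial_tail(13, 14 * 1) = factorial_tail(13, 14)
= factorial_tail(12, 13 * 14) = factorial_tail(12, 182)
= factorial_tail(11, 12 * 182) = factorial_tail(11, 2184)
= factorial_tail(10, 11 * 2184) = factorial_tail(10, 24024)
= factorial_tail(9, 10 * 24024) = factorial_tail(9, 240240)
= factorial_tail(8, 9 * 240240) = factorial_tail(8, 2162160)
= factorial_tail(7, 8 * 2162160) = factorial_tail(7, 17297280)
= factorial_tail(6, 7 * 17297280) = factorial_tail(6, 121080960)
= factorial_tail(5, 6 * 121080960) = factorial_tail(5, 726485760)
= factorial_tail(4, 5 * 726485760) = factorial_tail(4, 3632428800)
= factorial_tail(3, 4 * 3632428800) = factorial_tail(3, 14529715200)
= factorial_tail(2, 3 * 14529715200) = factorial_tail(2, 43589145600)
= factorial_tail(1, 2 * 43589145600) = factorial_tail(1, 87178291200)
n <= 1, return acc = 87178291200


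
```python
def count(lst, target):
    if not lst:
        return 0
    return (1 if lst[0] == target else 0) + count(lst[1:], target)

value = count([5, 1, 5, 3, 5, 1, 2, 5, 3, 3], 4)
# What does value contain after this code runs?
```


count([5, 1, 5, 3, 5, 1, 2, 5, 3, 3], 4)
lst[0]=5 != 4: 0 + count([1, 5, 3, 5, 1, 2, 5, 3, 3], 4)
lst[0]=1 != 4: 0 + count([5, 3, 5, 1, 2, 5, 3, 3], 4)
lst[0]=5 != 4: 0 + count([3, 5, 1, 2, 5, 3, 3], 4)
lst[0]=3 != 4: 0 + count([5, 1, 2, 5, 3, 3], 4)
lst[0]=5 != 4: 0 + count([1, 2, 5, 3, 3], 4)
lst[0]=1 != 4: 0 + count([2, 5, 3, 3], 4)
lst[0]=2 != 4: 0 + count([5, 3, 3], 4)
lst[0]=5 != 4: 0 + count([3, 3], 4)
lst[0]=3 != 4: 0 + count([3], 4)
lst[0]=3 != 4: 0 + count([], 4)
= 0


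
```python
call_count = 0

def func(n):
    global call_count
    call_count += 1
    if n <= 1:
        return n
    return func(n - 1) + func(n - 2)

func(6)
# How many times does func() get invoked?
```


func(6) calls func(5) and func(4); each non-base call branches into two more.
Let C(k) = total number of calls made by func(k), including the call to func(k) itself.
Base cases: C(0) = 1, C(1) = 1
Recurrence: C(k) = 1 + C(k-1) + C(k-2)
  C(2) = 1 + C(1) + C(0) = 1 + 1 + 1 = 3
  C(3) = 1 + C(2) + C(1) = 1 + 3 + 1 = 5
  C(4) = 1 + C(3) + C(2) = 1 + 5 + 3 = 9
  C(5) = 1 + C(4) + C(3) = 1 + 9 + 5 = 15
  C(6) = 1 + C(5) + C(4) = 1 + 15 + 9 = 25
Total calls = C(6) = 25


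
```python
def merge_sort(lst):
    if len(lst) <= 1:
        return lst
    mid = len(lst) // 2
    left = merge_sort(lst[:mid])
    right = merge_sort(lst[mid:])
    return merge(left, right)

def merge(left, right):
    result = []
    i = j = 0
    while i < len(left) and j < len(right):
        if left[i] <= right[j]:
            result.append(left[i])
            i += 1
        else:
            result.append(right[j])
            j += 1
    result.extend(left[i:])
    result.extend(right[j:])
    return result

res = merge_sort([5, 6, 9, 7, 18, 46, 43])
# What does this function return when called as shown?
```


merge_sort([5, 6, 9, 7, 18, 46, 43])
Split into [5, 6, 9] and [7, 18, 46, 43]
Left sorted: [5, 6, 9]
Right sorted: [7, 18, 43, 46]
Merge [5, 6, 9] and [7, 18, 43, 46]
= [5, 6, 7, 9, 18, 43, 46]


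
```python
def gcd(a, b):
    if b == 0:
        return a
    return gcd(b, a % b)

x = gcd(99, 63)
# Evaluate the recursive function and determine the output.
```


gcd(99, 63)
= gcd(63, 99 % 63) = gcd(63, 36)
= gcd(36, 63 % 36) = gcd(36, 27)
= gcd(27, 36 % 27) = gcd(27, 9)
= gcd(9, 27 % 9) = gcd(9, 0)
b == 0, return a = 9


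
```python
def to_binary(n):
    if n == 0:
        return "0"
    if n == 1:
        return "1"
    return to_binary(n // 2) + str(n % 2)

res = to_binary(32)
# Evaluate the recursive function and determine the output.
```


to_binary(32)
= to_binary(16) + "0"
= to_binary(8) + "0" + "0"
= to_binary(4) + "0" + "0" + "0"
= to_binary(2) + "0" + "0" + "0" + "0"
= to_binary(1) + "0" + "0" + "0" + "0" + "0"
= "1" + "0" + "0" + "0" + "0" + "0"
= "100000"


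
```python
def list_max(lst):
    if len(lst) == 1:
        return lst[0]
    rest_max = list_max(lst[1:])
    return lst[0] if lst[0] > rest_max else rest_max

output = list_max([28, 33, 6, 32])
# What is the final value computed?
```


list_max([28, 33, 6, 32])
= compare 28 with list_max([33, 6, 32])
= compare 33 with list_max([6, 32])
= compare 6 with list_max([32])
Base: list_max([32]) = 32
compare 6 with 32: max = 32
compare 33 with 32: max = 33
compare 28 with 33: max = 33
= 33


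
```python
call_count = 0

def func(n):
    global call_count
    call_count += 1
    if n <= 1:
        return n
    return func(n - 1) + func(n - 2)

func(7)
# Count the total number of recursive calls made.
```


func(7) calls func(6) and func(5); each non-base call branches into two more.
Let C(k) = total number of calls made by func(k), including the call to func(k) itself.
Base cases: C(0) = 1, C(1) = 1
Recurrence: C(k) = 1 + C(k-1) + C(k-2)
  C(2) = 1 + C(1) + C(0) = 1 + 1 + 1 = 3
  C(3) = 1 + C(2) + C(1) = 1 + 3 + 1 = 5
  C(4) = 1 + C(3) + C(2) = 1 + 5 + 3 = 9
  C(5) = 1 + C(4) + C(3) = 1 + 9 + 5 = 15
  C(6) = 1 + C(5) + C(4) = 1 + 15 + 9 = 25
  C(7) = 1 + C(6) + C(5) = 1 + 25 + 15 = 41
Total calls = C(7) = 41


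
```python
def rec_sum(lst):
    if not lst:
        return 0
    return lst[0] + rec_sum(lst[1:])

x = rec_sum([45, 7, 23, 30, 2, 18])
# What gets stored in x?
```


rec_sum([45, 7, 23, 30, 2, 18])
= 45 + rec_sum([7, 23, 30, 2, 18])
= 45 + 7 + rec_sum([23, 30, 2, 18])
= 45 + 7 + 23 + rec_sum([30, 2, 18])
= 45 + 7 + 23 + 30 + rec_sum([2, 18])
= 45 + 7 + 23 + 30 + 2 + rec_sum([18])
= 45 + 7 + 23 + 30 + 2 + 18 + rec_sum([])
= 45 + 7 + 23 + 30 + 2 + 18 + 0
= 125


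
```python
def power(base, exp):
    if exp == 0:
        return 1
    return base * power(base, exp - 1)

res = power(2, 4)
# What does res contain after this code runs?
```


power(2, 4)
= 2 * power(2, 3)
= 2 * 2 * power(2, 2)
= 2 * 2 * 2 * power(2, 1)
= 2 * 2 * 2 * 2 * power(2, 0)
= 2 * 2 * 2 * 2 * 1
= 16


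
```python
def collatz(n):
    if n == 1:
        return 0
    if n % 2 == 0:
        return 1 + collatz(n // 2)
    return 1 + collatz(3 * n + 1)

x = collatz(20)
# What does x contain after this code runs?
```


collatz(20)
20 is even -> collatz(10)
10 is even -> collatz(5)
5 is odd -> 3*5+1 = 16 -> collatz(16)
16 is even -> collatz(8)
8 is even -> collatz(4)
4 is even -> collatz(2)
2 is even -> collatz(1)
Reached 1 after 7 steps
= 7


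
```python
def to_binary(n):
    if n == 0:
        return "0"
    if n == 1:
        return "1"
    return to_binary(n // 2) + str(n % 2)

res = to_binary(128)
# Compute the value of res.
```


to_binary(128)
= to_binary(64) + "0"
= to_binary(32) + "0" + "0"
= to_binary(16) + "0" + "0" + "0"
= to_binary(8) + "0" + "0" + "0" + "0"
= to_binary(4) + "0" + "0" + "0" + "0" + "0"
= to_binary(2) + "0" + "0" + "0" + "0" + "0" + "0"
= to_binary(1) + "0" + "0" + "0" + "0" + "0" + "0" + "0"
= "1" + "0" + "0" + "0" + "0" + "0" + "0" + "0"
= "10000000"


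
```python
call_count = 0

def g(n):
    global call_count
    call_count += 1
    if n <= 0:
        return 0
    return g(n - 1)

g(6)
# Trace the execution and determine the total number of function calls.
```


g(6) calls g(5) calls ... calls g(0)
Total calls: 6 + 1 (for base case) = 7


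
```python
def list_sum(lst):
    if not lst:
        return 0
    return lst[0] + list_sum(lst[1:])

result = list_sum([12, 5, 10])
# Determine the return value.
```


list_sum([12, 5, 10])
= 12 + list_sum([5, 10])
= 12 + 5 + list_sum([10])
= 12 + 5 + 10 + list_sum([])
= 12 + 5 + 10 + 0
= 27


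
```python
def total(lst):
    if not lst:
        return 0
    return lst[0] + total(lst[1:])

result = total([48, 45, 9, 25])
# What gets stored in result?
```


total([48, 45, 9, 25])
= 48 + total([45, 9, 25])
= 48 + 45 + total([9, 25])
= 48 + 45 + 9 + total([25])
= 48 + 45 + 9 + 25 + total([])
= 48 + 45 + 9 + 25 + 0
= 127


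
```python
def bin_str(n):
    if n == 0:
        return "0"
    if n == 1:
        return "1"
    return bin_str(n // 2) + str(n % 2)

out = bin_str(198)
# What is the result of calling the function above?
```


bin_str(198)
= bin_str(99) + "0"
= bin_str(49) + "1" + "0"
= bin_str(24) + "1" + "1" + "0"
= bin_str(12) + "0" + "1" + "1" + "0"
= bin_str(6) + "0" + "0" + "1" + "1" + "0"
= bin_str(3) + "0" + "0" + "0" + "1" + "1" + "0"
= bin_str(1) + "1" + "0" + "0" + "0" + "1" + "1" + "0"
= "1" + "1" + "0" + "0" + "0" + "1" + "1" + "0"
= "11000110"


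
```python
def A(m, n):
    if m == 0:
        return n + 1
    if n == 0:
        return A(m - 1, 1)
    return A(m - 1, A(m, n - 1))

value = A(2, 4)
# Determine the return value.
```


A(2, 4)
= A(1, A(2, 3))
First compute A(2, 3) = 9
= A(1, 9)
= 11


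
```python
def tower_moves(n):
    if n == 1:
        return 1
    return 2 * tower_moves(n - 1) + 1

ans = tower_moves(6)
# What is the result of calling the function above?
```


tower_moves(6)
= 2 * tower_moves(5) + 1
= 2 * (2 * tower_moves(4) + 1) + 1
= 2 * (2 * (2 * tower_moves(3) + 1) + 1) + 1
= 2 * (2 * (2 * (2 * tower_moves(2) + 1) + 1) + 1) + 1
= 2 * (2 * (2 * (2 * (2 * tower_moves(1) + 1) + 1) + 1) + 1) + 1
Now compute bottom-up:
tower_moves(1) = 1
tower_moves(2) = 2 * 1 + 1 = 3
tower_moves(3) = 2 * 3 + 1 = 7
tower_moves(4) = 2 * 7 + 1 = 15
tower_moves(5) = 2 * 15 + 1 = 31
tower_moves(6) = 2 * 31 + 1 = 63
= 63


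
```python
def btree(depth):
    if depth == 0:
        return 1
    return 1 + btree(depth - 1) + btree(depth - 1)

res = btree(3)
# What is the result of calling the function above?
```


btree(3)
= 1 + btree(2) + btree(2)
= 1 + 2 * btree(2)
btree(k) = 2^(k+1) - 1
btree(0) = 1
btree(1) = 3
btree(2) = 7
btree(3) = 15
btree(3) = 2^4 - 1 = 15


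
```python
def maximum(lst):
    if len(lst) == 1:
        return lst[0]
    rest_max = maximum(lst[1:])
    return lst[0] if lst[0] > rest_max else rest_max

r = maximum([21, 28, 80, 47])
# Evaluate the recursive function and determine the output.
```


maximum([21, 28, 80, 47])
= compare 21 with maximum([28, 80, 47])
= compare 28 with maximum([80, 47])
= compare 80 with maximum([47])
Base: maximum([47]) = 47
compare 80 with 47: max = 80
compare 28 with 80: max = 80
compare 21 with 80: max = 80
= 80


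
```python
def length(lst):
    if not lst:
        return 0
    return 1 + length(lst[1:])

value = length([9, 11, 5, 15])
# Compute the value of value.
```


length([9, 11, 5, 15])
= 1 + length([11, 5, 15])
= 1 + 1 + length([5, 15])
= 1 + 1 + 1 + length([15])
= 1 + 1 + 1 + 1 + length([])
= 1 + 1 + 1 + 1 + 0
= 4


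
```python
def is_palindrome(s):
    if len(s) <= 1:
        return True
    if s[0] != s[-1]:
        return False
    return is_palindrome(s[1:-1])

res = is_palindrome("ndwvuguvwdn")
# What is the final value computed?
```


is_palindrome("ndwvuguvwdn")
"ndwvuguvwdn": s[0]='n' == s[-1]='n' -> is_palindrome("dwvuguvwd")
"dwvuguvwd": s[0]='d' == s[-1]='d' -> is_palindrome("wvuguvw")
"wvuguvw": s[0]='w' == s[-1]='w' -> is_palindrome("vuguv")
"vuguv": s[0]='v' == s[-1]='v' -> is_palindrome("ugu")
"ugu": s[0]='u' == s[-1]='u' -> is_palindrome("g")
"g": len <= 1 -> True
= True


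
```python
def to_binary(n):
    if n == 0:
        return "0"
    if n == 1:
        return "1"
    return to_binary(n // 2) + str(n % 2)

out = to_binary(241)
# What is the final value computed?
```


to_binary(241)
= to_binary(120) + "1"
= to_binary(60) + "0" + "1"
= to_binary(30) + "0" + "0" + "1"
= to_binary(15) + "0" + "0" + "0" + "1"
= to_binary(7) + "1" + "0" + "0" + "0" + "1"
= to_binary(3) + "1" + "1" + "0" + "0" + "0" + "1"
= to_binary(1) + "1" + "1" + "1" + "0" + "0" + "0" + "1"
= "1" + "1" + "1" + "1" + "0" + "0" + "0" + "1"
= "11110001"


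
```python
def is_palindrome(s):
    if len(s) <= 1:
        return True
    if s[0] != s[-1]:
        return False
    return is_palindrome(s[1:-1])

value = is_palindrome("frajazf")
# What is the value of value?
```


is_palindrome("frajazf")
"frajazf": s[0]='f' == s[-1]='f' -> is_palindrome("rajaz")
"rajaz": s[0]='r' != s[-1]='z' -> False
= False


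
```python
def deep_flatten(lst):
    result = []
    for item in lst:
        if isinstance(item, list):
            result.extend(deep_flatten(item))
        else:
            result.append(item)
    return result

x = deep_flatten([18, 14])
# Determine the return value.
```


deep_flatten([18, 14])
Processing each element:
  18 is not a list -> append 18
  14 is not a list -> append 14
= [18, 14]


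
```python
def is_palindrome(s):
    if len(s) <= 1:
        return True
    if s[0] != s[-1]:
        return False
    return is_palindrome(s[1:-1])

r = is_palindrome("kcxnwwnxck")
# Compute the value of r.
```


is_palindrome("kcxnwwnxck")
"kcxnwwnxck": s[0]='k' == s[-1]='k' -> is_palindrome("cxnwwnxc")
"cxnwwnxc": s[0]='c' == s[-1]='c' -> is_palindrome("xnwwnx")
"xnwwnx": s[0]='x' == s[-1]='x' -> is_palindrome("nwwn")
"nwwn": s[0]='n' == s[-1]='n' -> is_palindrome("ww")
"ww": s[0]='w' == s[-1]='w' -> is_palindrome("")
"": len <= 1 -> True
= True


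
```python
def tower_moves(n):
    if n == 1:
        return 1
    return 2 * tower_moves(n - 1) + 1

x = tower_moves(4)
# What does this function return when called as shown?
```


tower_moves(4)
= 2 * tower_moves(3) + 1
= 2 * (2 * tower_moves(2) + 1) + 1
= 2 * (2 * (2 * tower_moves(1) + 1) + 1) + 1
Now compute bottom-up:
tower_moves(1) = 1
tower_moves(2) = 2 * 1 + 1 = 3
tower_moves(3) = 2 * 3 + 1 = 7
tower_moves(4) = 2 * 7 + 1 = 15
= 15


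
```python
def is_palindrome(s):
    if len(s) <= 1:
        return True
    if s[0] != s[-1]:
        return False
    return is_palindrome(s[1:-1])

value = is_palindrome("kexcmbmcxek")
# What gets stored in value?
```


is_palindrome("kexcmbmcxek")
"kexcmbmcxek": s[0]='k' == s[-1]='k' -> is_palindrome("excmbmcxe")
"excmbmcxe": s[0]='e' == s[-1]='e' -> is_palindrome("xcmbmcx")
"xcmbmcx": s[0]='x' == s[-1]='x' -> is_palindrome("cmbmc")
"cmbmc": s[0]='c' == s[-1]='c' -> is_palindrome("mbm")
"mbm": s[0]='m' == s[-1]='m' -> is_palindrome("b")
"b": len <= 1 -> True
= True


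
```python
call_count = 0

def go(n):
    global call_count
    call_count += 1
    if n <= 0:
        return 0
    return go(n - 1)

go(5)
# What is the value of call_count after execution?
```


go(5) calls go(4) calls ... calls go(0)
Total calls: 5 + 1 (for base case) = 6


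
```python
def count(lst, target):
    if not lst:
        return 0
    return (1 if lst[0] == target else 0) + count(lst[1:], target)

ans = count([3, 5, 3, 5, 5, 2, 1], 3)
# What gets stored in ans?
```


count([3, 5, 3, 5, 5, 2, 1], 3)
lst[0]=3 == 3: 1 + count([5, 3, 5, 5, 2, 1], 3)
lst[0]=5 != 3: 0 + count([3, 5, 5, 2, 1], 3)
lst[0]=3 == 3: 1 + count([5, 5, 2, 1], 3)
lst[0]=5 != 3: 0 + count([5, 2, 1], 3)
lst[0]=5 != 3: 0 + count([2, 1], 3)
lst[0]=2 != 3: 0 + count([1], 3)
lst[0]=1 != 3: 0 + count([], 3)
= 2


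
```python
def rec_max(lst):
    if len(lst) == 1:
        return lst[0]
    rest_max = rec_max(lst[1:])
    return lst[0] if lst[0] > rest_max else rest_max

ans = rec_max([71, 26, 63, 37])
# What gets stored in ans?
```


rec_max([71, 26, 63, 37])
= compare 71 with rec_max([26, 63, 37])
= compare 26 with rec_max([63, 37])
= compare 63 with rec_max([37])
Base: rec_max([37]) = 37
compare 63 with 37: max = 63
compare 26 with 63: max = 63
compare 71 with 63: max = 71
= 71


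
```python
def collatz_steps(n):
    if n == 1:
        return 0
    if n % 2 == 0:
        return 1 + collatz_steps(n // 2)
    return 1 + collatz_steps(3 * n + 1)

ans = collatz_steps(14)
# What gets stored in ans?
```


collatz_steps(14)
14 is even -> collatz_steps(7)
7 is odd -> 3*7+1 = 22 -> collatz_steps(22)
22 is even -> collatz_steps(11)
11 is odd -> 3*11+1 = 34 -> collatz_steps(34)
34 is even -> collatz_steps(17)
17 is odd -> 3*17+1 = 52 -> collatz_steps(52)
52 is even -> collatz_steps(26)
26 is even -> collatz_steps(13)
13 is odd -> 3*13+1 = 40 -> collatz_steps(40)
40 is even -> collatz_steps(20)
20 is even -> collatz_steps(10)
10 is even -> collatz_steps(5)
5 is odd -> 3*5+1 = 16 -> collatz_steps(16)
16 is even -> collatz_steps(8)
8 is even -> collatz_steps(4)
4 is even -> collatz_steps(2)
2 is even -> collatz_steps(1)
Reached 1 after 17 steps
= 17


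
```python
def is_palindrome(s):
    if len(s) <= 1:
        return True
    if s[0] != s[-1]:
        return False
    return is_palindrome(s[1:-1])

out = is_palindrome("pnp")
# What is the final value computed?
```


is_palindrome("pnp")
"pnp": s[0]='p' == s[-1]='p' -> is_palindrome("n")
"n": len <= 1 -> True
= True


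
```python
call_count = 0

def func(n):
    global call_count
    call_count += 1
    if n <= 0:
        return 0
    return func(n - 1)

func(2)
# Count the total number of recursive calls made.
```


func(2) calls func(1) calls ... calls func(0)
Total calls: 2 + 1 (for base case) = 3


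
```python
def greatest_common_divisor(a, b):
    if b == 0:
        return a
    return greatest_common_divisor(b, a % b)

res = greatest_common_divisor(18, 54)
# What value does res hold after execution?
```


greatest_common_divisor(18, 54)
= greatest_common_divisor(54, 18 % 54) = greatest_common_divisor(54, 18)
= greatest_common_divisor(18, 54 % 18) = greatest_common_divisor(18, 0)
b == 0, return a = 18


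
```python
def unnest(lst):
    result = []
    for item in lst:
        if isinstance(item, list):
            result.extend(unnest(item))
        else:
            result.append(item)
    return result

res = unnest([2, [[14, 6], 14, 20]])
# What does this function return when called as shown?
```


unnest([2, [[14, 6], 14, 20]])
Processing each element:
  2 is not a list -> append 2
  [[14, 6], 14, 20] is a list -> unnest recursively -> [14, 6, 14, 20]
= [2, 14, 6, 14, 20]


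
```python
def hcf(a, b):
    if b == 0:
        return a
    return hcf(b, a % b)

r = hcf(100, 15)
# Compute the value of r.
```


hcf(100, 15)
= hcf(15, 100 % 15) = hcf(15, 10)
= hcf(10, 15 % 10) = hcf(10, 5)
= hcf(5, 10 % 5) = hcf(5, 0)
b == 0, return a = 5


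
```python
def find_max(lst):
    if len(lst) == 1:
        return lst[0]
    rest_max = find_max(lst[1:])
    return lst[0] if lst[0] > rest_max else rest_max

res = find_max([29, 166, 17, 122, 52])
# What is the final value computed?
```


find_max([29, 166, 17, 122, 52])
= compare 29 with find_max([166, 17, 122, 52])
= compare 166 with find_max([17, 122, 52])
= compare 17 with find_max([122, 52])
= compare 122 with find_max([52])
Base: find_max([52]) = 52
compare 122 with 52: max = 122
compare 17 with 122: max = 122
compare 166 with 122: max = 166
compare 29 with 166: max = 166
= 166


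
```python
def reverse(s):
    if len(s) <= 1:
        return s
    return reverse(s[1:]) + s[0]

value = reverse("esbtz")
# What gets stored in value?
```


reverse("esbtz")
= reverse("sbtz") + "e"
= reverse("btz") + "s" + "e"
= reverse("tz") + "b" + "s" + "e"
= reverse("z") + "t" + "b" + "s" + "e"
= "z" + "t" + "b" + "s" + "e"
= "ztbse"


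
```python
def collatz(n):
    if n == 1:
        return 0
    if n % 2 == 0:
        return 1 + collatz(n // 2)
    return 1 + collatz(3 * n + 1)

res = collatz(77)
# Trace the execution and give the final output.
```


collatz(77)
77 is odd -> 3*77+1 = 232 -> collatz(232)
232 is even -> collatz(116)
116 is even -> collatz(58)
58 is even -> collatz(29)
29 is odd -> 3*29+1 = 88 -> collatz(88)
88 is even -> collatz(44)
44 is even -> collatz(22)
22 is even -> collatz(11)
11 is odd -> 3*11+1 = 34 -> collatz(34)
34 is even -> collatz(17)
17 is odd -> 3*17+1 = 52 -> collatz(52)
52 is even -> collatz(26)
26 is even -> collatz(13)
13 is odd -> 3*13+1 = 40 -> collatz(40)
40 is even -> collatz(20)
20 is even -> collatz(10)
10 is even -> collatz(5)
5 is odd -> 3*5+1 = 16 -> collatz(16)
16 is even -> collatz(8)
8 is even -> collatz(4)
4 is even -> collatz(2)
2 is even -> collatz(1)
Reached 1 after 22 steps
= 22


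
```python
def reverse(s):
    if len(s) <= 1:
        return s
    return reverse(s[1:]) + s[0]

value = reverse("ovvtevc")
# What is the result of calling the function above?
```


reverse("ovvtevc")
= reverse("vvtevc") + "o"
= reverse("vtevc") + "v" + "o"
= reverse("tevc") + "v" + "v" + "o"
= reverse("evc") + "t" + "v" + "v" + "o"
= reverse("vc") + "e" + "t" + "v" + "v" + "o"
= reverse("c") + "v" + "e" + "t" + "v" + "v" + "o"
= "c" + "v" + "e" + "t" + "v" + "v" + "o"
= "cvetvvo"


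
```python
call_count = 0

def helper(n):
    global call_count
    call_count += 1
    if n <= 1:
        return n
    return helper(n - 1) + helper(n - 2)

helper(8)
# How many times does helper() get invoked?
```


helper(8) calls helper(7) and helper(6); each non-base call branches into two more.
Let C(k) = total number of calls made by helper(k), including the call to helper(k) itself.
Base cases: C(0) = 1, C(1) = 1
Recurrence: C(k) = 1 + C(k-1) + C(k-2)
  C(2) = 1 + C(1) + C(0) = 1 + 1 + 1 = 3
  C(3) = 1 + C(2) + C(1) = 1 + 3 + 1 = 5
  C(4) = 1 + C(3) + C(2) = 1 + 5 + 3 = 9
  C(5) = 1 + C(4) + C(3) = 1 + 9 + 5 = 15
  C(6) = 1 + C(5) + C(4) = 1 + 15 + 9 = 25
  C(7) = 1 + C(6) + C(5) = 1 + 25 + 15 = 41
  C(8) = 1 + C(7) + C(6) = 1 + 41 + 25 = 67
Total calls = C(8) = 67


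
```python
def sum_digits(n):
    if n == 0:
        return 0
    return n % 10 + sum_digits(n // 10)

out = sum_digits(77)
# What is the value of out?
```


sum_digits(77)
= 7 + sum_digits(7)
= 7 + 7 + sum_digits(0)
= 7 + 7 + 0
= 14


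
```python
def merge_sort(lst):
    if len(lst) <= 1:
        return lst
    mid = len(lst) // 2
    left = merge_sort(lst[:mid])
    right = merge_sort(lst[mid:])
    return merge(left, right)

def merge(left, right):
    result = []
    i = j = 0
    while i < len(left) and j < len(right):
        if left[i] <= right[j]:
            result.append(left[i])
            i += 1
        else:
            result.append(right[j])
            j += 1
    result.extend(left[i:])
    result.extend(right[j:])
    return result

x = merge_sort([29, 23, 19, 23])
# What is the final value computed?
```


merge_sort([29, 23, 19, 23])
Split into [29, 23] and [19, 23]
Left sorted: [23, 29]
Right sorted: [19, 23]
Merge [23, 29] and [19, 23]
= [19, 23, 23, 29]


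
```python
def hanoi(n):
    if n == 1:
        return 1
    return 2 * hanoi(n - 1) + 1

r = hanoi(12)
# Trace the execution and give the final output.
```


hanoi(12)
= 2 * hanoi(11) + 1
= 2 * (2 * hanoi(10) + 1) + 1
= 2 * (2 * (2 * hanoi(9) + 1) + 1) + 1
= 2 * (2 * (2 * (2 * hanoi(8) + 1) + 1) + 1) + 1
= 2 * (2 * (2 * (2 * (2 * hanoi(7) + 1) + 1) + 1) + 1) + 1
= 2 * (2 * (2 * (2 * (2 * (2 * hanoi(6) + 1) + 1) + 1) + 1) + 1) + 1
= 2 * (2 * (2 * (2 * (2 * (2 * (2 * hanoi(5) + 1) + 1) + 1) + 1) + 1) + 1) + 1
= 2 * (2 * (2 * (2 * (2 * (2 * (2 * (2 * hanoi(4) + 1) + 1) + 1) + 1) + 1) + 1) + 1) + 1
= 2 * (2 * (2 * (2 * (2 * (2 * (2 * (2 * (2 * hanoi(3) + 1) + 1) + 1) + 1) + 1) + 1) + 1) + 1) + 1
= 2 * (2 * (2 * (2 * (2 * (2 * (2 * (2 * (2 * (2 * hanoi(2) + 1) + 1) + 1) + 1) + 1) + 1) + 1) + 1) + 1) + 1
= 2 * (2 * (2 * (2 * (2 * (2 * (2 * (2 * (2 * (2 * (2 * hanoi(1) + 1) + 1) + 1) + 1) + 1) + 1) + 1) + 1) + 1) + 1) + 1
Now compute bottom-up:
hanoi(1) = 1
hanoi(2) = 2 * 1 + 1 = 3
hanoi(3) = 2 * 3 + 1 = 7
hanoi(4) = 2 * 7 + 1 = 15
hanoi(5) = 2 * 15 + 1 = 31
hanoi(6) = 2 * 31 + 1 = 63
hanoi(7) = 2 * 63 + 1 = 127
hanoi(8) = 2 * 127 + 1 = 255
hanoi(9) = 2 * 255 + 1 = 511
hanoi(10) = 2 * 511 + 1 = 1023
hanoi(11) = 2 * 1023 + 1 = 2047
hanoi(12) = 2 * 2047 + 1 = 4095
= 4095


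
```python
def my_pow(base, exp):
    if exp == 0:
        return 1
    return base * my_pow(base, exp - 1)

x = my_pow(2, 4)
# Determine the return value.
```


my_pow(2, 4)
= 2 * my_pow(2, 3)
= 2 * 2 * my_pow(2, 2)
= 2 * 2 * 2 * my_pow(2, 1)
= 2 * 2 * 2 * 2 * my_pow(2, 0)
= 2 * 2 * 2 * 2 * 1
= 16


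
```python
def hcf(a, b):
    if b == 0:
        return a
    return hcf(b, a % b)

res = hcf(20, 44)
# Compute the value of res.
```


hcf(20, 44)
= hcf(44, 20 % 44) = hcf(44, 20)
= hcf(20, 44 % 20) = hcf(20, 4)
= hcf(4, 20 % 4) = hcf(4, 0)
b == 0, return a = 4


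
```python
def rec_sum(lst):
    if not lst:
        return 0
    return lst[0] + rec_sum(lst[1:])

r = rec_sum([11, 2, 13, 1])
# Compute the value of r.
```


rec_sum([11, 2, 13, 1])
= 11 + rec_sum([2, 13, 1])
= 11 + 2 + rec_sum([13, 1])
= 11 + 2 + 13 + rec_sum([1])
= 11 + 2 + 13 + 1 + rec_sum([])
= 11 + 2 + 13 + 1 + 0
= 27


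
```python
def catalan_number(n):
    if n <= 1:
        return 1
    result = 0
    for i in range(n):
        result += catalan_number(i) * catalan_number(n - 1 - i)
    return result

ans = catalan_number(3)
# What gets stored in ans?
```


catalan_number(3)
= sum of catalan_number(i) * catalan_number(3-1-i) for i in 0..2
First compute sub-values bottom-up:
  catalan_number(0) = 1, catalan_number(1) = 1
  catalan_number(2) = 1*1 + 1*1 = 2
Now catalan_number(3):
  catalan_number(0)*catalan_number(2) = 1*2 = 2
  catalan_number(1)*catalan_number(1) = 1*1 = 1
  catalan_number(2)*catalan_number(0) = 2*1 = 2
= 2 + 1 + 2
= 5


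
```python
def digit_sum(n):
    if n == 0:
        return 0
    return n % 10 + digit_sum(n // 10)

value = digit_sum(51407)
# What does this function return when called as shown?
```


digit_sum(51407)
= 7 + digit_sum(5140)
= 7 + 0 + digit_sum(514)
= 7 + 0 + 4 + digit_sum(51)
= 7 + 0 + 4 + 1 + digit_sum(5)
= 7 + 0 + 4 + 1 + 5 + digit_sum(0)
= 7 + 0 + 4 + 1 + 5 + 0
= 17


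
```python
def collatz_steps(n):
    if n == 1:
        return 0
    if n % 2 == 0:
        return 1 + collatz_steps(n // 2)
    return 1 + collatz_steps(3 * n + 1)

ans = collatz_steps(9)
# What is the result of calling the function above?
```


collatz_steps(9)
9 is odd -> 3*9+1 = 28 -> collatz_steps(28)
28 is even -> collatz_steps(14)
14 is even -> collatz_steps(7)
7 is odd -> 3*7+1 = 22 -> collatz_steps(22)
22 is even -> collatz_steps(11)
11 is odd -> 3*11+1 = 34 -> collatz_steps(34)
34 is even -> collatz_steps(17)
17 is odd -> 3*17+1 = 52 -> collatz_steps(52)
52 is even -> collatz_steps(26)
26 is even -> collatz_steps(13)
13 is odd -> 3*13+1 = 40 -> collatz_steps(40)
40 is even -> collatz_steps(20)
20 is even -> collatz_steps(10)
10 is even -> collatz_steps(5)
5 is odd -> 3*5+1 = 16 -> collatz_steps(16)
16 is even -> collatz_steps(8)
8 is even -> collatz_steps(4)
4 is even -> collatz_steps(2)
2 is even -> collatz_steps(1)
Reached 1 after 19 steps
= 19


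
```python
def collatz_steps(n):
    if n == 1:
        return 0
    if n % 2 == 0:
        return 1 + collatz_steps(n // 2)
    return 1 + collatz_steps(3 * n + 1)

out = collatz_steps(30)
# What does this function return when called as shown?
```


collatz_steps(30)
30 is even -> collatz_steps(15)
15 is odd -> 3*15+1 = 46 -> collatz_steps(46)
46 is even -> collatz_steps(23)
23 is odd -> 3*23+1 = 70 -> collatz_steps(70)
70 is even -> collatz_steps(35)
35 is odd -> 3*35+1 = 106 -> collatz_steps(106)
106 is even -> collatz_steps(53)
53 is odd -> 3*53+1 = 160 -> collatz_steps(160)
160 is even -> collatz_steps(80)
80 is even -> collatz_steps(40)
40 is even -> collatz_steps(20)
20 is even -> collatz_steps(10)
10 is even -> collatz_steps(5)
5 is odd -> 3*5+1 = 16 -> collatz_steps(16)
16 is even -> collatz_steps(8)
8 is even -> collatz_steps(4)
4 is even -> collatz_steps(2)
2 is even -> collatz_steps(1)
Reached 1 after 18 steps
= 18


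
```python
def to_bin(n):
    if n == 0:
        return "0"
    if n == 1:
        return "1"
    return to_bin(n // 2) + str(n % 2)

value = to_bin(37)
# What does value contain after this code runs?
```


to_bin(37)
= to_bin(18) + "1"
= to_bin(9) + "0" + "1"
= to_bin(4) + "1" + "0" + "1"
= to_bin(2) + "0" + "1" + "0" + "1"
= to_bin(1) + "0" + "0" + "1" + "0" + "1"
= "1" + "0" + "0" + "1" + "0" + "1"
= "100101"


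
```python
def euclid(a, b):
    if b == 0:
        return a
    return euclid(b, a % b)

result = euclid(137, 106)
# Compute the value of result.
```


euclid(137, 106)
= euclid(106, 137 % 106) = euclid(106, 31)
= euclid(31, 106 % 31) = euclid(31, 13)
= euclid(13, 31 % 13) = euclid(13, 5)
= euclid(5, 13 % 5) = euclid(5, 3)
= euclid(3, 5 % 3) = euclid(3, 2)
= euclid(2, 3 % 2) = euclid(2, 1)
= euclid(1, 2 % 1) = euclid(1, 0)
b == 0, return a = 1


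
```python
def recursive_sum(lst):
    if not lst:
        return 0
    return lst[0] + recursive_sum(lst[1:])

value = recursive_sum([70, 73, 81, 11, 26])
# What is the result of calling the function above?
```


recursive_sum([70, 73, 81, 11, 26])
= 70 + recursive_sum([73, 81, 11, 26])
= 70 + 73 + recursive_sum([81, 11, 26])
= 70 + 73 + 81 + recursive_sum([11, 26])
= 70 + 73 + 81 + 11 + recursive_sum([26])
= 70 + 73 + 81 + 11 + 26 + recursive_sum([])
= 70 + 73 + 81 + 11 + 26 + 0
= 261


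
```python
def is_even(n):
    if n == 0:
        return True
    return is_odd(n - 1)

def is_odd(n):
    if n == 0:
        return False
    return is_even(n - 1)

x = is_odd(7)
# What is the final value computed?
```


is_odd(7)
= is_even(6)
= is_odd(5)
= is_even(4)
= is_odd(3)
= is_even(2)
= is_odd(1)
= is_even(0)
n == 0: return True
= True


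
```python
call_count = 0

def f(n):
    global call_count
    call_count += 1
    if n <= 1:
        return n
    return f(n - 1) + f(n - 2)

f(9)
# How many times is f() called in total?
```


f(9) calls f(8) and f(7); each non-base call branches into two more.
Let C(k) = total number of calls made by f(k), including the call to f(k) itself.
Base cases: C(0) = 1, C(1) = 1
Recurrence: C(k) = 1 + C(k-1) + C(k-2)
  C(2) = 1 + C(1) + C(0) = 1 + 1 + 1 = 3
  C(3) = 1 + C(2) + C(1) = 1 + 3 + 1 = 5
  C(4) = 1 + C(3) + C(2) = 1 + 5 + 3 = 9
  C(5) = 1 + C(4) + C(3) = 1 + 9 + 5 = 15
  C(6) = 1 + C(5) + C(4) = 1 + 15 + 9 = 25
  C(7) = 1 + C(6) + C(5) = 1 + 25 + 15 = 41
  C(8) = 1 + C(7) + C(6) = 1 + 41 + 25 = 67
  C(9) = 1 + C(8) + C(7) = 1 + 67 + 41 = 109
Total calls = C(9) = 109


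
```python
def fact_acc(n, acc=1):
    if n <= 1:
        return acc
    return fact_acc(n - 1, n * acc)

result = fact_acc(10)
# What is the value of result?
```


fact_acc(10, 1)
= fact_acc(9, 10 * 1) = fact_acc(9, 10)
= fact_acc(8, 9 * 10) = fact_acc(8, 90)
= fact_acc(7, 8 * 90) = fact_acc(7, 720)
= fact_acc(6, 7 * 720) = fact_acc(6, 5040)
= fact_acc(5, 6 * 5040) = fact_acc(5, 30240)
= fact_acc(4, 5 * 30240) = fact_acc(4, 151200)
= fact_acc(3, 4 * 151200) = fact_acc(3, 604800)
= fact_acc(2, 3 * 604800) = fact_acc(2, 1814400)
= fact_acc(1, 2 * 1814400) = fact_acc(1, 3628800)
n <= 1, return acc = 3628800


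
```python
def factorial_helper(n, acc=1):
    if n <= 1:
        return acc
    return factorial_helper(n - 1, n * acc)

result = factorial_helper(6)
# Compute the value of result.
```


factorial_helper(6, 1)
= factorial_helper(5, 6 * 1) = factorial_helper(5, 6)
= factorial_helper(4, 5 * 6) = factorial_helper(4, 30)
= factorial_helper(3, 4 * 30) = factorial_helper(3, 120)
= factorial_helper(2, 3 * 120) = factorial_helper(2, 360)
= factorial_helper(1, 2 * 360) = factorial_helper(1, 720)
n <= 1, return acc = 720


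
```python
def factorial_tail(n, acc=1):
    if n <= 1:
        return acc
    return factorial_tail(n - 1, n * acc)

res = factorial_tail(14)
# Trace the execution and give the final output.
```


factorial_tail(14, 1)
= factorial_tail(13, 14 * 1) = factorial_tail(13, 14)
= factorial_tail(12, 13 * 14) = factorial_tail(12, 182)
= factorial_tail(11, 12 * 182) = factorial_tail(11, 2184)
= factorial_tail(10, 11 * 2184) = factorial_tail(10, 24024)
= factorial_tail(9, 10 * 24024) = factorial_tail(9, 240240)
= factorial_tail(8, 9 * 240240) = factorial_tail(8, 2162160)
= factorial_tail(7, 8 * 2162160) = factorial_tail(7, 17297280)
= factorial_tail(6, 7 * 17297280) = factorial_tail(6, 121080960)
= factorial_tail(5, 6 * 121080960) = factorial_tail(5, 726485760)
= factorial_tail(4, 5 * 726485760) = factorial_tail(4, 3632428800)
= factorial_tail(3, 4 * 3632428800) = factorial_tail(3, 14529715200)
= factorial_tail(2, 3 * 14529715200) = factorial_tail(2, 43589145600)
= factorial_tail(1, 2 * 43589145600) = factorial_tail(1, 87178291200)
n <= 1, return acc = 87178291200


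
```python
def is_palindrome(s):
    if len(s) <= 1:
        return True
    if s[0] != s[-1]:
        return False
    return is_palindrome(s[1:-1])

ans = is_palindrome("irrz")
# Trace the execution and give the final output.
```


is_palindrome("irrz")
"irrz": s[0]='i' != s[-1]='z' -> False
= False


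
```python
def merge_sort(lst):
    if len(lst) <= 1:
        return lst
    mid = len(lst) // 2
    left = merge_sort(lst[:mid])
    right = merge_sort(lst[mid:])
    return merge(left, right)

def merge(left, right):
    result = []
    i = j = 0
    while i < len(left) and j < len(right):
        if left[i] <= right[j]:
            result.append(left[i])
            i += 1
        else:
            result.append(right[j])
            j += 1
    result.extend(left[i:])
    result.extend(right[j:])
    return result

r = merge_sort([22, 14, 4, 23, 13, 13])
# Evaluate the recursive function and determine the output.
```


merge_sort([22, 14, 4, 23, 13, 13])
Split into [22, 14, 4] and [23, 13, 13]
Left sorted: [4, 14, 22]
Right sorted: [13, 13, 23]
Merge [4, 14, 22] and [13, 13, 23]
= [4, 13, 13, 14, 22, 23]
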